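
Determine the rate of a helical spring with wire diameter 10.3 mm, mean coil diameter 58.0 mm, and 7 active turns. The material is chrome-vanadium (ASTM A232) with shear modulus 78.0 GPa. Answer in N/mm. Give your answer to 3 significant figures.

k = Gd⁴/(8D³N_a) = (78.0×10³ × 10.3⁴) / (8 × 58.0³ × 7)
  = 8.77897e+08 / 1.09263e+07 = 80.347 N/mm

80.3 N/mm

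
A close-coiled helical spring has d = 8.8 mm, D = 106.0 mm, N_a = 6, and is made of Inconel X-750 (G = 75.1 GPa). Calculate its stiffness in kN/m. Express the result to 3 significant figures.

7.88 kN/m

k = Gd⁴/(8D³N_a) = (75.1×10³ × 8.8⁴) / (8 × 106.0³ × 6)
  = 4.50371e+08 / 5.71688e+07 = 7.8779 N/mm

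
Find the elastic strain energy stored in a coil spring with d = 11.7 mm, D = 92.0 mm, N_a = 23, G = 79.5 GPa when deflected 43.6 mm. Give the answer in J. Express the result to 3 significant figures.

9.88 J

k = Gd⁴/(8D³N_a) = (79.5×10³)(11.7⁴)/(8·92.0³·23) = 10.398 N/mm
U = ½kδ² = 0.5 × 10.398 × 43.6² = 9882.6 N·mm = 9.8826 J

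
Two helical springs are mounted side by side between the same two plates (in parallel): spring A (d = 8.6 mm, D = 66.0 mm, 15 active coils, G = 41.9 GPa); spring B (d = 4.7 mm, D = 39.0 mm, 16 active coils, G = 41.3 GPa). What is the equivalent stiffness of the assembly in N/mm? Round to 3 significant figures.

9.30 N/mm

k_A = Gd⁴/(8D³N_a) = (41.9×10³)(8.6⁴)/(8·66.0³·15) = 6.6435 N/mm
k_B = Gd⁴/(8D³N_a) = (41.3×10³)(4.7⁴)/(8·39.0³·16) = 2.6542 N/mm
Parallel: k_eq = 6.6435 + 2.6542 = 9.2977 N/mm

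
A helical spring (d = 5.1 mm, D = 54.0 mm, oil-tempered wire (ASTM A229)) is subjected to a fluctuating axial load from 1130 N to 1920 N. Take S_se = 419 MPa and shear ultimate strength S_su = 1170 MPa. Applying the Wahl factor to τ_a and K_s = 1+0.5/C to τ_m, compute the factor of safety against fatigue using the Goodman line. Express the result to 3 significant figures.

C = D/d = 54.0/5.1 = 10.5882; K_W = (4C−1)/(4C−4)+0.615/C = 1.1363; K_s = 1+0.5/C = 1.0472
F_a = (F_max−F_min)/2 = 395 N; F_m = (F_max+F_min)/2 = 1525 N
τ_a = K_W·8F_aD/(πd³) = 1.1363 × 409.47 = 465.28 MPa
τ_m = K_s·8F_mD/(πd³) = 1.0472 × 1580.9 = 1655.5 MPa
Goodman: 1/n_f = τ_a/S_se + τ_m/S_su = 465.28/419 + 1655.5/1170 = 1.11046 + 1.41497 = 2.5254
n_f = 1/2.5254 = 0.396

0.396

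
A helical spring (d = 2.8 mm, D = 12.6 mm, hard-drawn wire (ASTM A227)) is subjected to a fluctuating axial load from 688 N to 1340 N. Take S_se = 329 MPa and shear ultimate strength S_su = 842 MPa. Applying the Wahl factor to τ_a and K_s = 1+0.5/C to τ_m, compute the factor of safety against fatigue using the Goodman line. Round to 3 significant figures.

C = D/d = 12.6/2.8 = 4.5000; K_W = (4C−1)/(4C−4)+0.615/C = 1.3510; K_s = 1+0.5/C = 1.1111
F_a = (F_max−F_min)/2 = 326 N; F_m = (F_max+F_min)/2 = 1014 N
τ_a = K_W·8F_aD/(πd³) = 1.3510 × 476.49 = 643.72 MPa
τ_m = K_s·8F_mD/(πd³) = 1.1111 × 1482.1 = 1646.8 MPa
Goodman: 1/n_f = τ_a/S_se + τ_m/S_su = 643.72/329 + 1646.8/842 = 1.95658 + 1.95578 = 3.9124
n_f = 1/3.9124 = 0.2556

0.256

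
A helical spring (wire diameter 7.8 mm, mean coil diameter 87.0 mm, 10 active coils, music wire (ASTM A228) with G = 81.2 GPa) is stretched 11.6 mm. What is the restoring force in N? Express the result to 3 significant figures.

66.2 N

k = Gd⁴/(8D³N_a) = (81.2×10³)(7.8⁴)/(8·87.0³·10) = 5.7054 N/mm
F = k·δ = 5.7054 × 11.6 = 66.183 N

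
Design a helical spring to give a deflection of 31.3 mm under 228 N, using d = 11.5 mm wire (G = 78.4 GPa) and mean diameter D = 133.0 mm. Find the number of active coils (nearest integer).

Required rate k = F/δ = 228/31.3 = 7.2843 N/mm
N_a = Gd⁴/(8D³k) = (78.4×10³ × 11.5⁴)/(8 × 133.0³ × 7.2843)
    = 1.37122e+09 / 1.37099e+08 = 10 → 10 coils

10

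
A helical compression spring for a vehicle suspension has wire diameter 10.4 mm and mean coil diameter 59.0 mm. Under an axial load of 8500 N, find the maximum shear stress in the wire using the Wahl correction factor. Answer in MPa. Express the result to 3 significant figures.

Spring index C = D/d = 59.0/10.4 = 5.6731
K_W = (4C−1)/(4C−4) + 0.615/C = 21.692/18.692 + 0.1084 = 1.2689
τ₀ = 8FD/(πd³) = 8·8500·59.0/(π·10.4³) = 4.012e+06/3533.9 = 1135.3 MPa
τ_max = K·τ₀ = 1.2689 × 1135.3 = 1440.6 MPa

1440 MPa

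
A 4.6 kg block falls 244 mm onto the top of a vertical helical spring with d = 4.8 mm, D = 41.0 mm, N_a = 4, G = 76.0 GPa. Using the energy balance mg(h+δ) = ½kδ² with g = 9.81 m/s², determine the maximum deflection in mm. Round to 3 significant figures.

k = Gd⁴/(8D³N_a) = (76.0×10³)(4.8⁴)/(8·41.0³·4) = 18.293 N/mm
W = mg = 4.6 × 9.81 = 45.126 N
½kδ² − Wδ − Wh = 0 → δ = (W + √(W² + 2kWh))/k
δ = (45.126 + √(2036.4 + 402832))/18.293 = (45.126 + 636.29)/18.293 = 37.251 mm

37.3 mm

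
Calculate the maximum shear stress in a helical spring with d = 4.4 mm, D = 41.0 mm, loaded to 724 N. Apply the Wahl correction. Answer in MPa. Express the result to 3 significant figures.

Spring index C = D/d = 41.0/4.4 = 9.3182
K_W = (4C−1)/(4C−4) + 0.615/C = 36.273/33.273 + 0.0660 = 1.1562
τ₀ = 8FD/(πd³) = 8·724·41.0/(π·4.4³) = 237472/267.61 = 887.37 MPa
τ_max = K·τ₀ = 1.1562 × 887.37 = 1025.9 MPa

1030 MPa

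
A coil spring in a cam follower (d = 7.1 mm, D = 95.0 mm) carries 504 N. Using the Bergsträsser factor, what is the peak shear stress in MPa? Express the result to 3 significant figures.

374 MPa

Spring index C = D/d = 95.0/7.1 = 13.3803
K_B = (4C+2)/(4C−3) = 55.521/50.521 = 1.0990
τ₀ = 8FD/(πd³) = 8·504·95.0/(π·7.1³) = 383040/1124.4 = 340.66 MPa
τ_max = K·τ₀ = 1.0990 × 340.66 = 374.37 MPa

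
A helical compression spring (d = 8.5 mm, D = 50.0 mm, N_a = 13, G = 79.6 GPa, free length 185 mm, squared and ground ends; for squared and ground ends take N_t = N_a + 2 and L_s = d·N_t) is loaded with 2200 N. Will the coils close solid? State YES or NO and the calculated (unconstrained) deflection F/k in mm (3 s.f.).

k = Gd⁴/(8D³N_a) = (79.6×10³)(8.5⁴)/(8·50.0³·13) = 31.963 N/mm
N_t = 15; L_s = 8.5·15 = 127.5 mm; δ_solid = L₀ − L_s = 185 − 127.5 = 57.5 mm
δ = F/k = 2200/31.963 = 68.83 mm
δ ≥ δ_solid → spring goes solid

YES, δ = 68.8 mm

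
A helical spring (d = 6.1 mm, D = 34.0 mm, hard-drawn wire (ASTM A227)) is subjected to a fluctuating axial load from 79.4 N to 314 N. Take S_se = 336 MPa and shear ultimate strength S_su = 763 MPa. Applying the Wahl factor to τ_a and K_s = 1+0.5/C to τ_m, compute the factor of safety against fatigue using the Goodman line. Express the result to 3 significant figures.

C = D/d = 34.0/6.1 = 5.5738; K_W = (4C−1)/(4C−4)+0.615/C = 1.2743; K_s = 1+0.5/C = 1.0897
F_a = (F_max−F_min)/2 = 117.3 N; F_m = (F_max+F_min)/2 = 196.7 N
τ_a = K_W·8F_aD/(πd³) = 1.2743 × 44.743 = 57.017 MPa
τ_m = K_s·8F_mD/(πd³) = 1.0897 × 75.03 = 81.76 MPa
Goodman: 1/n_f = τ_a/S_se + τ_m/S_su = 57.017/336 + 81.76/763 = 0.16969 + 0.10716 = 0.27685
n_f = 1/0.27685 = 3.612

3.61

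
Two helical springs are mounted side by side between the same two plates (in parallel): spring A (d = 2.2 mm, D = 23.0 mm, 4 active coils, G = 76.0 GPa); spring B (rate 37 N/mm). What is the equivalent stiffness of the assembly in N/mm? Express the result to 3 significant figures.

k_A = Gd⁴/(8D³N_a) = (76.0×10³)(2.2⁴)/(8·23.0³·4) = 4.5727 N/mm
Parallel: k_eq = 4.5727 + 37 = 41.573 N/mm

41.6 N/mm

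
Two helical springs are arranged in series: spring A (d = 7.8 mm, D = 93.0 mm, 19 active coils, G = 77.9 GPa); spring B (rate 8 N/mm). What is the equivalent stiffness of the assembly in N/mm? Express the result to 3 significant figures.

k_A = Gd⁴/(8D³N_a) = (77.9×10³)(7.8⁴)/(8·93.0³·19) = 2.3584 N/mm
Series: 1/k_eq = 1/2.3584 + 1/8 = 0.54901; k_eq = 1.8215 N/mm

1.82 N/mm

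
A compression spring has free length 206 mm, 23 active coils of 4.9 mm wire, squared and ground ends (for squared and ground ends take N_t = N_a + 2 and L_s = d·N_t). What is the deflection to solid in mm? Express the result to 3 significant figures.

83.5 mm

N_t = 25; L_s = 4.9·25 = 122.5 mm
δ_solid = L₀ − L_s = 206 − 122.5 = 83.5 mm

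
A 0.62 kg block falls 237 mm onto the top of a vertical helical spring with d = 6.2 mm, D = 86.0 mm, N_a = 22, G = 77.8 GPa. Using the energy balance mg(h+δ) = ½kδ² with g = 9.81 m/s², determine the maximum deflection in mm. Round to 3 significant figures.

k = Gd⁴/(8D³N_a) = (77.8×10³)(6.2⁴)/(8·86.0³·22) = 1.0269 N/mm
W = mg = 0.62 × 9.81 = 6.0822 N
½kδ² − Wδ − Wh = 0 → δ = (W + √(W² + 2kWh))/k
δ = (6.0822 + √(36.993 + 2960.58))/1.0269 = (6.0822 + 54.75)/1.0269 = 59.237 mm

59.2 mm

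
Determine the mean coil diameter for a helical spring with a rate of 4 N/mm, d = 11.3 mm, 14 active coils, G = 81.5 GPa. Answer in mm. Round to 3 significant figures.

D = (Gd⁴/(8N_a·k))^(1/3) = (81.5×10³·11.3⁴/(8·14·4))^(1/3)
  = (2.96615e+06)^(1/3) = 143.6805 mm

144 mm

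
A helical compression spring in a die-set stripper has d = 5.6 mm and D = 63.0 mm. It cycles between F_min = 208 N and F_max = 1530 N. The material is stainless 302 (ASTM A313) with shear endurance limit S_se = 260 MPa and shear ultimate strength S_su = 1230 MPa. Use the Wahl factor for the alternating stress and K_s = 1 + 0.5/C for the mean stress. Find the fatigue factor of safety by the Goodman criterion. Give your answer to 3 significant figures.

0.304

C = D/d = 63.0/5.6 = 11.2500; K_W = (4C−1)/(4C−4)+0.615/C = 1.1278; K_s = 1+0.5/C = 1.0444
F_a = (F_max−F_min)/2 = 661 N; F_m = (F_max+F_min)/2 = 869 N
τ_a = K_W·8F_aD/(πd³) = 1.1278 × 603.83 = 681.03 MPa
τ_m = K_s·8F_mD/(πd³) = 1.0444 × 793.85 = 829.13 MPa
Goodman: 1/n_f = τ_a/S_se + τ_m/S_su = 681.03/260 + 829.13/1230 = 2.61934 + 0.67409 = 3.2934
n_f = 1/3.2934 = 0.3036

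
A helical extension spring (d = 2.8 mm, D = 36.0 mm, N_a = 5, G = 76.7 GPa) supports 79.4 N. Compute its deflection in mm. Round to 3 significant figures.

31.4 mm

k = Gd⁴/(8D³N_a) = (76.7×10³)(2.8⁴)/(8·36.0³·5) = 2.5262 N/mm
δ = F/k = 79.4 / 2.5262 = 31.431 mm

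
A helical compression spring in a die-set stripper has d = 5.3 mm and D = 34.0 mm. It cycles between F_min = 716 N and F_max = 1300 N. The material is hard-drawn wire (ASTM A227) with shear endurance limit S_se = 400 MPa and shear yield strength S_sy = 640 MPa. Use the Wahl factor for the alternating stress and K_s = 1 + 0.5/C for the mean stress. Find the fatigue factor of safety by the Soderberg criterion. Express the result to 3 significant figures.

C = D/d = 34.0/5.3 = 6.4151; K_W = (4C−1)/(4C−4)+0.615/C = 1.2344; K_s = 1+0.5/C = 1.0779
F_a = (F_max−F_min)/2 = 292 N; F_m = (F_max+F_min)/2 = 1008 N
τ_a = K_W·8F_aD/(πd³) = 1.2344 × 169.81 = 209.61 MPa
τ_m = K_s·8F_mD/(πd³) = 1.0779 × 586.21 = 631.9 MPa
Soderberg: 1/n_f = τ_a/S_se + τ_m/S_sy = 209.61/400 + 631.9/640 = 0.52403 + 0.98734 = 1.5114
n_f = 1/1.5114 = 0.6616

0.662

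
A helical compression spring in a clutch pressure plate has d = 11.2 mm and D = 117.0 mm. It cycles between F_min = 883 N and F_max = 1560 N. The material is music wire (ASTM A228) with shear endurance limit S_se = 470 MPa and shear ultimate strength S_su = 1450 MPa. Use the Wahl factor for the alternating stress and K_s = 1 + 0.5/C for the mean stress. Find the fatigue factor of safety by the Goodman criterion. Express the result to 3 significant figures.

2.77

C = D/d = 117.0/11.2 = 10.4464; K_W = (4C−1)/(4C−4)+0.615/C = 1.1383; K_s = 1+0.5/C = 1.0479
F_a = (F_max−F_min)/2 = 338.5 N; F_m = (F_max+F_min)/2 = 1221.5 N
τ_a = K_W·8F_aD/(πd³) = 1.1383 × 71.784 = 81.71 MPa
τ_m = K_s·8F_mD/(πd³) = 1.0479 × 259.04 = 271.44 MPa
Goodman: 1/n_f = τ_a/S_se + τ_m/S_su = 81.71/470 + 271.44/1450 = 0.17385 + 0.18720 = 0.36105
n_f = 1/0.36105 = 2.77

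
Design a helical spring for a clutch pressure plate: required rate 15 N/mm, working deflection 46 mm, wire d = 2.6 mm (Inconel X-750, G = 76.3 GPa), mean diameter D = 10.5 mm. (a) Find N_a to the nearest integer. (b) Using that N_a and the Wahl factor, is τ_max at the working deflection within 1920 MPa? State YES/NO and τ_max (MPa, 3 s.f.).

(a) 25 coils; (b) YES, τ_max = 1470 MPa

N_a = Gd⁴/(8D³k) = (76.3×10³)(2.6⁴)/(8·10.5³·15) = 25.1 → N_a = 25
Actual rate k = Gd⁴/(8D³·25) = 15.06 N/mm
Working load F = kδ = 15.06·46 = 692.75 N
C = 10.5/2.6 = 4.0385; K_W = (4C−1)/(4C−4)+0.615/C = 1.3991
τ_max = K_W·8FD/(πd³) = 1.3991·1053.9 = 1474.5 MPa
τ_max ≤ 1920 MPa → acceptable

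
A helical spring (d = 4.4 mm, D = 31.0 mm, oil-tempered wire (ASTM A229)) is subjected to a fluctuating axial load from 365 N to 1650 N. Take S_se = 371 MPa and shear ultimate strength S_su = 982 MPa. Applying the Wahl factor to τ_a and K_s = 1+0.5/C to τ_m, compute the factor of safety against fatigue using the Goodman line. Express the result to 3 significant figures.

0.338

C = D/d = 31.0/4.4 = 7.0455; K_W = (4C−1)/(4C−4)+0.615/C = 1.2114; K_s = 1+0.5/C = 1.0710
F_a = (F_max−F_min)/2 = 642.5 N; F_m = (F_max+F_min)/2 = 1007.5 N
τ_a = K_W·8F_aD/(πd³) = 1.2114 × 595.41 = 721.25 MPa
τ_m = K_s·8F_mD/(πd³) = 1.0710 × 933.66 = 999.92 MPa
Goodman: 1/n_f = τ_a/S_se + τ_m/S_su = 721.25/371 + 999.92/982 = 1.94407 + 1.01825 = 2.9623
n_f = 1/2.9623 = 0.3376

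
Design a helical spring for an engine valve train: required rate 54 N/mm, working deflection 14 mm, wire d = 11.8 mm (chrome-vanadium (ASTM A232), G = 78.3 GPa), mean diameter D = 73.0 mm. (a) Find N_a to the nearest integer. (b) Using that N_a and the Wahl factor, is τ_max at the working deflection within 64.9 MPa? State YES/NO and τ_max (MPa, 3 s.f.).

(a) 9 coils; (b) NO, τ_max = 107 MPa

N_a = Gd⁴/(8D³k) = (78.3×10³)(11.8⁴)/(8·73.0³·54) = 9.033 → N_a = 9
Actual rate k = Gd⁴/(8D³·9) = 54.199 N/mm
Working load F = kδ = 54.199·14 = 758.78 N
C = 73.0/11.8 = 6.1864; K_W = (4C−1)/(4C−4)+0.615/C = 1.2440
τ_max = K_W·8FD/(πd³) = 1.2440·85.849 = 106.8 MPa
τ_max > 64.9 MPa → exceeds allowable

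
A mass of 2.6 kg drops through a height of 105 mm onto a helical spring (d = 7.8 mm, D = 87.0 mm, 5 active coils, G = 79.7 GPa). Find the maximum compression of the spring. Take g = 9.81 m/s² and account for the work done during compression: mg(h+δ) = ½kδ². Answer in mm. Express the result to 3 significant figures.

k = Gd⁴/(8D³N_a) = (79.7×10³)(7.8⁴)/(8·87.0³·5) = 11.2 N/mm
W = mg = 2.6 × 9.81 = 25.506 N
½kδ² − Wδ − Wh = 0 → δ = (W + √(W² + 2kWh))/k
δ = (25.506 + √(650.56 + 59990.2))/11.2 = (25.506 + 246.25)/11.2 = 24.264 mm

24.3 mm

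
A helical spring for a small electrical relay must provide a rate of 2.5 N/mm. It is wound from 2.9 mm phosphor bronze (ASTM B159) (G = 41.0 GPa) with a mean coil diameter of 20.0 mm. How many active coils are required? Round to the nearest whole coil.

N_a = Gd⁴/(8D³k) = (41.0×10³ × 2.9⁴)/(8 × 20.0³ × 2.5)
    = 2.89985e+06 / 160000 = 18.12 → 18 coils

18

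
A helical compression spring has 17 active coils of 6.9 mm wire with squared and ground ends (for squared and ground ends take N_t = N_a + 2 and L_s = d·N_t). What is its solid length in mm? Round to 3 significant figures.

131 mm

squared and ground ends: N_t = N_a + 2 = 17 + 2 = 19
L_s = d·N_t = 6.9 × 19 = 131.1 mm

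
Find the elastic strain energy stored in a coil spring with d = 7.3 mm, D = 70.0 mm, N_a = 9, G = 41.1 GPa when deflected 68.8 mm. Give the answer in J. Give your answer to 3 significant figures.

11.2 J

k = Gd⁴/(8D³N_a) = (41.1×10³)(7.3⁴)/(8·70.0³·9) = 4.7261 N/mm
U = ½kδ² = 0.5 × 4.7261 × 68.8² = 11185 N·mm = 11.185 J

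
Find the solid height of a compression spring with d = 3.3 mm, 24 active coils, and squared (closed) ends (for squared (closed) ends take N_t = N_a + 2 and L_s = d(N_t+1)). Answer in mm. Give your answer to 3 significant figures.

89.1 mm

squared (closed) ends: N_t = N_a + 2 = 24 + 2 = 26
L_s = d·(N_t+1) = 3.3 × 27 = 89.1 mm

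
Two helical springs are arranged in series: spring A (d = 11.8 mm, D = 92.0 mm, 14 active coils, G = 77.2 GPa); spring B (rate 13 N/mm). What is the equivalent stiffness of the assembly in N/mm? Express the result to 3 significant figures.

7.40 N/mm

k_A = Gd⁴/(8D³N_a) = (77.2×10³)(11.8⁴)/(8·92.0³·14) = 17.162 N/mm
Series: 1/k_eq = 1/17.162 + 1/13 = 0.13519; k_eq = 7.3969 N/mm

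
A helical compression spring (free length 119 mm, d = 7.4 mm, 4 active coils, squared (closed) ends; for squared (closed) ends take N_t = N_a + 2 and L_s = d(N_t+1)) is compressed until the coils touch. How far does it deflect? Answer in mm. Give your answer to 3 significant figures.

N_t = 6; L_s = 7.4·7 = 51.8 mm
δ_solid = L₀ − L_s = 119 − 51.8 = 67.2 mm

67.2 mm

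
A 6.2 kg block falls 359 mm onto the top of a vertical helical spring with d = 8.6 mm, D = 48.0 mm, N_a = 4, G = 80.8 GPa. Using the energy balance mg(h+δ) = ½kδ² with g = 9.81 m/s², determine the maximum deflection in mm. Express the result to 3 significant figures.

k = Gd⁴/(8D³N_a) = (80.8×10³)(8.6⁴)/(8·48.0³·4) = 124.89 N/mm
W = mg = 6.2 × 9.81 = 60.822 N
½kδ² − Wδ − Wh = 0 → δ = (W + √(W² + 2kWh))/k
δ = (60.822 + √(3699.3 + 5.45402e+06))/124.89 = (60.822 + 2336.2)/124.89 = 19.193 mm

19.2 mm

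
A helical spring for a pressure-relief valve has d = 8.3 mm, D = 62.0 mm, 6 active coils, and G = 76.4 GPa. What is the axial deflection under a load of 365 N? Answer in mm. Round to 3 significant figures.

k = Gd⁴/(8D³N_a) = (76.4×10³)(8.3⁴)/(8·62.0³·6) = 31.695 N/mm
δ = F/k = 365 / 31.695 = 11.516 mm

11.5 mm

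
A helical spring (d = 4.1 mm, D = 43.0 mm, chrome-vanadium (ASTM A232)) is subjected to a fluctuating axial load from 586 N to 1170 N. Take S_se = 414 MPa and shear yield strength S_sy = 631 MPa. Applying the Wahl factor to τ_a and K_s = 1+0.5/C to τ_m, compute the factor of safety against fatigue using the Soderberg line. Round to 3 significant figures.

0.278

C = D/d = 43.0/4.1 = 10.4878; K_W = (4C−1)/(4C−4)+0.615/C = 1.1377; K_s = 1+0.5/C = 1.0477
F_a = (F_max−F_min)/2 = 292 N; F_m = (F_max+F_min)/2 = 878 N
τ_a = K_W·8F_aD/(πd³) = 1.1377 × 463.92 = 527.79 MPa
τ_m = K_s·8F_mD/(πd³) = 1.0477 × 1394.9 = 1461.4 MPa
Soderberg: 1/n_f = τ_a/S_se + τ_m/S_sy = 527.79/414 + 1461.4/631 = 1.27486 + 2.31605 = 3.5909
n_f = 1/3.5909 = 0.2785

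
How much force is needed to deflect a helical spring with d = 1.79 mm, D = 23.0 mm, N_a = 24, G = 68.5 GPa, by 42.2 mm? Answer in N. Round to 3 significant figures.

k = Gd⁴/(8D³N_a) = (68.5×10³)(1.79⁴)/(8·23.0³·24) = 0.30104 N/mm
F = k·δ = 0.30104 × 42.2 = 12.704 N

12.7 N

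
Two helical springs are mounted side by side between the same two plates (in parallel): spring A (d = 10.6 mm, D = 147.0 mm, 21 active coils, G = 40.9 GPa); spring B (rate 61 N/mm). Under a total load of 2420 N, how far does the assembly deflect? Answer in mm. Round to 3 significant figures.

k_A = Gd⁴/(8D³N_a) = (40.9×10³)(10.6⁴)/(8·147.0³·21) = 0.96758 N/mm
Parallel: k_eq = 0.96758 + 61 = 61.968 N/mm
δ = F/k_eq = 2420/61.968 = 39.053 mm

39.1 mm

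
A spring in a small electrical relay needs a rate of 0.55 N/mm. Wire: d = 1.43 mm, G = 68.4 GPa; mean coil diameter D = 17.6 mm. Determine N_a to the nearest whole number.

N_a = Gd⁴/(8D³k) = (68.4×10³ × 1.43⁴)/(8 × 17.6³ × 0.55)
    = 286023 / 23987.8 = 11.92 → 12 coils

12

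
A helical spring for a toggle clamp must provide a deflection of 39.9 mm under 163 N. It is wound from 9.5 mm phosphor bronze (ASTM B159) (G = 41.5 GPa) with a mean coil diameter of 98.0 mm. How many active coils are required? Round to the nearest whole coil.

Required rate k = F/δ = 163/39.9 = 4.0852 N/mm
N_a = Gd⁴/(8D³k) = (41.5×10³ × 9.5⁴)/(8 × 98.0³ × 4.0852)
    = 3.3802e+08 / 3.07598e+07 = 10.99 → 11 coils

11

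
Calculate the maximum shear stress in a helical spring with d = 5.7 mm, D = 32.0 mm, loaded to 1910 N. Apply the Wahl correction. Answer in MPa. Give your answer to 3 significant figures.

Spring index C = D/d = 32.0/5.7 = 5.6140
K_W = (4C−1)/(4C−4) + 0.615/C = 21.456/18.456 + 0.1095 = 1.2721
τ₀ = 8FD/(πd³) = 8·1910·32.0/(π·5.7³) = 488960/581.8 = 840.42 MPa
τ_max = K·τ₀ = 1.2721 × 840.42 = 1069.1 MPa

1070 MPa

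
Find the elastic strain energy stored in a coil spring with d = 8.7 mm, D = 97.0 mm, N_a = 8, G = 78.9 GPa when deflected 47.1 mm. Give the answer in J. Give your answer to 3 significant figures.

8.58 J

k = Gd⁴/(8D³N_a) = (78.9×10³)(8.7⁴)/(8·97.0³·8) = 7.7385 N/mm
U = ½kδ² = 0.5 × 7.7385 × 47.1² = 8583.6 N·mm = 8.5836 J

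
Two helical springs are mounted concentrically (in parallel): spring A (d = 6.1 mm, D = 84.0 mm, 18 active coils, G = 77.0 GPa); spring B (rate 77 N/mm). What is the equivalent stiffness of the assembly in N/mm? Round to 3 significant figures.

78.2 N/mm

k_A = Gd⁴/(8D³N_a) = (77.0×10³)(6.1⁴)/(8·84.0³·18) = 1.2491 N/mm
Parallel: k_eq = 1.2491 + 77 = 78.249 N/mm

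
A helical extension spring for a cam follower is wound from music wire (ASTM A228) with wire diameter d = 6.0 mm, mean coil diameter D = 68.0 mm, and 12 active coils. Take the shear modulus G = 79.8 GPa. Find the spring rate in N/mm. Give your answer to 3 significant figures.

k = Gd⁴/(8D³N_a) = (79.8×10³ × 6.0⁴) / (8 × 68.0³ × 12)
  = 1.03421e+08 / 3.01855e+07 = 3.4262 N/mm

3.43 N/mm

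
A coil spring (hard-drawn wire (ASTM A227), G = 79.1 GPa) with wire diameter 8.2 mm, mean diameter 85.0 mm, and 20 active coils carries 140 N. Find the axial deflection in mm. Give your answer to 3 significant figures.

k = Gd⁴/(8D³N_a) = (79.1×10³)(8.2⁴)/(8·85.0³·20) = 3.6396 N/mm
δ = F/k = 140 / 3.6396 = 38.466 mm

38.5 mm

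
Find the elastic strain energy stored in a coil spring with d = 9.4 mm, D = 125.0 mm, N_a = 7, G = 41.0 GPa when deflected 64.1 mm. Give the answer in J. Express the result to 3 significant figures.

k = Gd⁴/(8D³N_a) = (41.0×10³)(9.4⁴)/(8·125.0³·7) = 2.9267 N/mm
U = ½kδ² = 0.5 × 2.9267 × 64.1² = 6012.6 N·mm = 6.0126 J

6.01 J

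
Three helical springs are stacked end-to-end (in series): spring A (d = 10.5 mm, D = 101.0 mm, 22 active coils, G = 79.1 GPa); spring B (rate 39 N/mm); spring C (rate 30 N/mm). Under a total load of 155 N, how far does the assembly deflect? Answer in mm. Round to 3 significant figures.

k_A = Gd⁴/(8D³N_a) = (79.1×10³)(10.5⁴)/(8·101.0³·22) = 5.3022 N/mm
Series: 1/k_eq = 1/5.3022 + 1/39 + 1/30 = 0.24757; k_eq = 4.0392 N/mm
δ = F/k_eq = 155/4.0392 = 38.374 mm

38.4 mm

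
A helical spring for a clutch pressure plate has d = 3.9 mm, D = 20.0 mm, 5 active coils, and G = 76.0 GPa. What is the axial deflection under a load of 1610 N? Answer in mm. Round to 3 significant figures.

29.3 mm

k = Gd⁴/(8D³N_a) = (76.0×10³)(3.9⁴)/(8·20.0³·5) = 54.944 N/mm
δ = F/k = 1610 / 54.944 = 29.302 mm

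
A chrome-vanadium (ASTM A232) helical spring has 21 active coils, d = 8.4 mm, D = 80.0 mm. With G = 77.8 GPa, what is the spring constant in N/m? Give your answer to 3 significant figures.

4500 N/m

k = Gd⁴/(8D³N_a) = (77.8×10³ × 8.4⁴) / (8 × 80.0³ × 21)
  = 3.87344e+08 / 8.6016e+07 = 4.5032 N/mm = 4503.2 N/m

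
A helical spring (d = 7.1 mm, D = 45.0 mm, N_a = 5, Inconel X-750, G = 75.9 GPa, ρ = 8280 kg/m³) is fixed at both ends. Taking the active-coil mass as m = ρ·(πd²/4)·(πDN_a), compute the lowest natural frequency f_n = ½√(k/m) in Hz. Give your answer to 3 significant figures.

239 Hz

k = Gd⁴/(8D³N_a) = (75.9×10³)(7.1⁴)/(8·45.0³·5) = 52.915 N/mm = 52915 N/m
Wire length L = πDN_a = π·45.0·5 = 706.86 mm
m = ρ·(πd²/4)·L = 8280 × 39.592×10⁻⁶ m² × 0.70686 m = 0.23172 kg
f_n = ½√(k/m) = 0.5·√(52915/0.23172) = 0.5·√(2.2835e+05) = 238.93 Hz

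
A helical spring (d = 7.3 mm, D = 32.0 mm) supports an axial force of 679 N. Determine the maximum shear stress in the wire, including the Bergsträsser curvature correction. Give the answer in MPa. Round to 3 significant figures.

191 MPa

Spring index C = D/d = 32.0/7.3 = 4.3836
K_B = (4C+2)/(4C−3) = 19.534/14.534 = 1.3440
τ₀ = 8FD/(πd³) = 8·679·32.0/(π·7.3³) = 173824/1222.1 = 142.23 MPa
τ_max = K·τ₀ = 1.3440 × 142.23 = 191.16 MPa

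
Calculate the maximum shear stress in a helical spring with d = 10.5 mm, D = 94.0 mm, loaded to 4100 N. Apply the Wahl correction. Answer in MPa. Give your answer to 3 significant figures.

986 MPa

Spring index C = D/d = 94.0/10.5 = 8.9524
K_W = (4C−1)/(4C−4) + 0.615/C = 34.810/31.810 + 0.0687 = 1.1630
τ₀ = 8FD/(πd³) = 8·4100·94.0/(π·10.5³) = 3.0832e+06/3636.8 = 847.78 MPa
τ_max = K·τ₀ = 1.1630 × 847.78 = 985.98 MPa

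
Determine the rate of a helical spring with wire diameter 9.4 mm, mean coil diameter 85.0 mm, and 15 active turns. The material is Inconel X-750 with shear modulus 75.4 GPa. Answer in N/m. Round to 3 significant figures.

7990 N/m

k = Gd⁴/(8D³N_a) = (75.4×10³ × 9.4⁴) / (8 × 85.0³ × 15)
  = 5.88685e+08 / 7.3695e+07 = 7.9881 N/mm = 7988.1 N/m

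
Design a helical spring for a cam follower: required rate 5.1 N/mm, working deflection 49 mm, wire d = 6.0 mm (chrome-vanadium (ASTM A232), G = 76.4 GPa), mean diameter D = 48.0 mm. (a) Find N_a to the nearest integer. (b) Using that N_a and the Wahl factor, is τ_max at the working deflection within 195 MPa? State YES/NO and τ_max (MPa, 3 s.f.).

N_a = Gd⁴/(8D³k) = (76.4×10³)(6.0⁴)/(8·48.0³·5.1) = 21.94 → N_a = 22
Actual rate k = Gd⁴/(8D³·22) = 5.087 N/mm
Working load F = kδ = 5.087·49 = 249.26 N
C = 48.0/6.0 = 8.0000; K_W = (4C−1)/(4C−4)+0.615/C = 1.1840
τ_max = K_W·8FD/(πd³) = 1.1840·141.05 = 167.01 MPa
τ_max ≤ 195 MPa → acceptable

(a) 22 coils; (b) YES, τ_max = 167 MPa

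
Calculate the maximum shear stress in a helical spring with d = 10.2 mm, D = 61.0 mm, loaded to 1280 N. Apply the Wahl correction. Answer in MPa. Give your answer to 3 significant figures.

235 MPa

Spring index C = D/d = 61.0/10.2 = 5.9804
K_W = (4C−1)/(4C−4) + 0.615/C = 22.922/19.922 + 0.1028 = 1.2534
τ₀ = 8FD/(πd³) = 8·1280·61.0/(π·10.2³) = 624640/3333.9 = 187.36 MPa
τ_max = K·τ₀ = 1.2534 × 187.36 = 234.84 MPa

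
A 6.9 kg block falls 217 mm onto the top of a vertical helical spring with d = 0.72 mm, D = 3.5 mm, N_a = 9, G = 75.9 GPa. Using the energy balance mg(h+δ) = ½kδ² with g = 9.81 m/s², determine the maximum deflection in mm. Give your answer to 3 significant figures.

k = Gd⁴/(8D³N_a) = (75.9×10³)(0.72⁴)/(8·3.5³·9) = 6.6075 N/mm
W = mg = 6.9 × 9.81 = 67.689 N
½kδ² − Wδ − Wh = 0 → δ = (W + √(W² + 2kWh))/k
δ = (67.689 + √(4581.8 + 194108))/6.6075 = (67.689 + 445.75)/6.6075 = 77.705 mm

77.7 mm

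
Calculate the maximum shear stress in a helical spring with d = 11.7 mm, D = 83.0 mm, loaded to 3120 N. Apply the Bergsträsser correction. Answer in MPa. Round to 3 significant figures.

Spring index C = D/d = 83.0/11.7 = 7.0940
K_B = (4C+2)/(4C−3) = 30.376/25.376 = 1.1970
τ₀ = 8FD/(πd³) = 8·3120·83.0/(π·11.7³) = 2.07168e+06/5031.6 = 411.73 MPa
τ_max = K·τ₀ = 1.1970 × 411.73 = 492.86 MPa

493 MPa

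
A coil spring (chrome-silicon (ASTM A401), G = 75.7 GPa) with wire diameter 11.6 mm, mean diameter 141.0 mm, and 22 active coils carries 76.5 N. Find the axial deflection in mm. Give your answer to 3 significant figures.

27.5 mm

k = Gd⁴/(8D³N_a) = (75.7×10³)(11.6⁴)/(8·141.0³·22) = 2.7782 N/mm
δ = F/k = 76.5 / 2.7782 = 27.536 mm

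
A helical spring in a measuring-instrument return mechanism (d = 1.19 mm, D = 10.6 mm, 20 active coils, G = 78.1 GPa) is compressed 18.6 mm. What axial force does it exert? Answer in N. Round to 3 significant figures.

15.3 N

k = Gd⁴/(8D³N_a) = (78.1×10³)(1.19⁴)/(8·10.6³·20) = 0.82187 N/mm
F = k·δ = 0.82187 × 18.6 = 15.287 N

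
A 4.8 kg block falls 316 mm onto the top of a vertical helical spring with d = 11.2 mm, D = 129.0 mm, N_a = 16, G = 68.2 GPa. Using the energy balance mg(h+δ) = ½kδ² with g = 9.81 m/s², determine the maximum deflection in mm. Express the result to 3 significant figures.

100 mm

k = Gd⁴/(8D³N_a) = (68.2×10³)(11.2⁴)/(8·129.0³·16) = 3.9055 N/mm
W = mg = 4.8 × 9.81 = 47.088 N
½kδ² − Wδ − Wh = 0 → δ = (W + √(W² + 2kWh))/k
δ = (47.088 + √(2217.3 + 116226))/3.9055 = (47.088 + 344.16)/3.9055 = 100.18 mm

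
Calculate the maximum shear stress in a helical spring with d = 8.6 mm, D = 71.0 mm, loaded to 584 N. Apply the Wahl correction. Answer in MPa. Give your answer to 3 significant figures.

196 MPa

Spring index C = D/d = 71.0/8.6 = 8.2558
K_W = (4C−1)/(4C−4) + 0.615/C = 32.023/29.023 + 0.0745 = 1.1779
τ₀ = 8FD/(πd³) = 8·584·71.0/(π·8.6³) = 331712/1998.2 = 166 MPa
τ_max = K·τ₀ = 1.1779 × 166 = 195.53 MPa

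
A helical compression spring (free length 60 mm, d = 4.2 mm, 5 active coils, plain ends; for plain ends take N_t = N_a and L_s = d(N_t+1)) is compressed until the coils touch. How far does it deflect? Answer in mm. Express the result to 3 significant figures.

N_t = 5; L_s = 4.2·6 = 25.2 mm
δ_solid = L₀ − L_s = 60 − 25.2 = 34.8 mm

34.8 mm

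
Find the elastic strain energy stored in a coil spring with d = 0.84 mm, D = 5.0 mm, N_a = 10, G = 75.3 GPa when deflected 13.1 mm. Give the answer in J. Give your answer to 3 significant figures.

0.322 J

k = Gd⁴/(8D³N_a) = (75.3×10³)(0.84⁴)/(8·5.0³·10) = 3.749 N/mm
U = ½kδ² = 0.5 × 3.749 × 13.1² = 321.68 N·mm = 0.32168 J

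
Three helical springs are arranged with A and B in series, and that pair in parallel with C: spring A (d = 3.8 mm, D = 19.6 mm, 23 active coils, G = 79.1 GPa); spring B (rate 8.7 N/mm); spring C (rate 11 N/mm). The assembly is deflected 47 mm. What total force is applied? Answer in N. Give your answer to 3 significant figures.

753 N

k_A = Gd⁴/(8D³N_a) = (79.1×10³)(3.8⁴)/(8·19.6³·23) = 11.905 N/mm
Springs A,B series: k_AB = 1/(1/11.905+1/8.7) = 5.0266 N/mm; parallel with C: k_eq = 5.0266+11 = 16.027 N/mm
F = k_eq·δ = 16.027·47 = 753.25 N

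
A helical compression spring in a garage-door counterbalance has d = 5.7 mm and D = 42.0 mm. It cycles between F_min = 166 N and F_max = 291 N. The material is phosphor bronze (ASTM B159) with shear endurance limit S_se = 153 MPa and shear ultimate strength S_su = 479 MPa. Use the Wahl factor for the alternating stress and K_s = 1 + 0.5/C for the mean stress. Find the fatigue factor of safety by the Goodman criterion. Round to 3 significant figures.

C = D/d = 42.0/5.7 = 7.3684; K_W = (4C−1)/(4C−4)+0.615/C = 1.2012; K_s = 1+0.5/C = 1.0679
F_a = (F_max−F_min)/2 = 62.5 N; F_m = (F_max+F_min)/2 = 228.5 N
τ_a = K_W·8F_aD/(πd³) = 1.2012 × 36.095 = 43.358 MPa
τ_m = K_s·8F_mD/(πd³) = 1.0679 × 131.96 = 140.92 MPa
Goodman: 1/n_f = τ_a/S_se + τ_m/S_su = 43.358/153 + 140.92/479 = 0.28339 + 0.29419 = 0.57758
n_f = 1/0.57758 = 1.731

1.73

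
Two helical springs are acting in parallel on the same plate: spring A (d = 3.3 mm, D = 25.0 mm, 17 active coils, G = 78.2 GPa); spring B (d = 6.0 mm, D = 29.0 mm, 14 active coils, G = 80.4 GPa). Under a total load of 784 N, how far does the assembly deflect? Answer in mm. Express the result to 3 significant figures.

18.4 mm

k_A = Gd⁴/(8D³N_a) = (78.2×10³)(3.3⁴)/(8·25.0³·17) = 4.3642 N/mm
k_B = Gd⁴/(8D³N_a) = (80.4×10³)(6.0⁴)/(8·29.0³·14) = 38.146 N/mm
Parallel: k_eq = 4.3642 + 38.146 = 42.51 N/mm
δ = F/k_eq = 784/42.51 = 18.443 mm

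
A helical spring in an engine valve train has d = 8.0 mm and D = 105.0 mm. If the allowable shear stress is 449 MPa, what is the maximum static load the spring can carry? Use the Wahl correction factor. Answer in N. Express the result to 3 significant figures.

775 N

C = D/d = 105.0/8.0 = 13.1250
K_W = (4C−1)/(4C−4) + 0.615/C = 51.500/48.500 + 0.0469 = 1.1087
τ_max = K·8FD/(πd³) → F_max = τ_allow·πd³/(8DK)
F_max = 449·π·8.0³/(8·105.0·1.1087) = 7.2221e+05/931.32 = 775.48 N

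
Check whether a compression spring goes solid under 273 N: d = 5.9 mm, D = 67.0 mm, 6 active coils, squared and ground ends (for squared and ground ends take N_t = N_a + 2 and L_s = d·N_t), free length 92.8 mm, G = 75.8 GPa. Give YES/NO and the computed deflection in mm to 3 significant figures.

k = Gd⁴/(8D³N_a) = (75.8×10³)(5.9⁴)/(8·67.0³·6) = 6.3623 N/mm
N_t = 8; L_s = 5.9·8 = 47.2 mm; δ_solid = L₀ − L_s = 92.8 − 47.2 = 45.6 mm
δ = F/k = 273/6.3623 = 42.909 mm
δ < δ_solid → spring does not go solid

NO, δ = 42.9 mm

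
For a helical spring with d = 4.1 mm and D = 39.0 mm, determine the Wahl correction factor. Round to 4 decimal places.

1.1528

C = D/d = 39.0/4.1 = 9.5122
K_W = (4C−1)/(4C−4) + 0.615/C = 37.049/34.049 + 0.0647 = 1.1528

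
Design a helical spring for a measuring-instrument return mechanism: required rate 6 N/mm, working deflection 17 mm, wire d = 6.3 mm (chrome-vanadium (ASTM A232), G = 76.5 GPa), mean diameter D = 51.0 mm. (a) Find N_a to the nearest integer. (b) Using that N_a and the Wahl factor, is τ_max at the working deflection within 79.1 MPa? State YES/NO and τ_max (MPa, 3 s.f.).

N_a = Gd⁴/(8D³k) = (76.5×10³)(6.3⁴)/(8·51.0³·6) = 18.93 → N_a = 19
Actual rate k = Gd⁴/(8D³·19) = 5.9768 N/mm
Working load F = kδ = 5.9768·17 = 101.61 N
C = 51.0/6.3 = 8.0952; K_W = (4C−1)/(4C−4)+0.615/C = 1.1817
τ_max = K_W·8FD/(πd³) = 1.1817·52.772 = 62.36 MPa
τ_max ≤ 79.1 MPa → acceptable

(a) 19 coils; (b) YES, τ_max = 62.4 MPa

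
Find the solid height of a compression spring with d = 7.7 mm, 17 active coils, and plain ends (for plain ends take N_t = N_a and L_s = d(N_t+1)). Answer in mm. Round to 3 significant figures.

plain ends: N_t = N_a = 17
L_s = d·(N_t+1) = 7.7 × 18 = 138.6 mm

139 mm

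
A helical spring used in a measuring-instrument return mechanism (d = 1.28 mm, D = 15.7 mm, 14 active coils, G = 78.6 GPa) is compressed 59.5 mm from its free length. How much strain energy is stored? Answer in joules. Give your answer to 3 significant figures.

0.862 J

k = Gd⁴/(8D³N_a) = (78.6×10³)(1.28⁴)/(8·15.7³·14) = 0.48679 N/mm
U = ½kδ² = 0.5 × 0.48679 × 59.5² = 861.69 N·mm = 0.86169 J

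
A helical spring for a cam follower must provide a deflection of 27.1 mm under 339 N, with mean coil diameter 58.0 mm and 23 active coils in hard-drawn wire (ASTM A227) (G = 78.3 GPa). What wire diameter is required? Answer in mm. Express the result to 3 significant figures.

Required rate k = F/δ = 339/27.1 = 12.509 N/mm
d = (8D³N_a·k / G)^(1/4) = (8·58.0³·23·12.509 / (78.3×10³))^0.25
  = (5735.5)^0.25 = 8.7025 mm

8.70 mm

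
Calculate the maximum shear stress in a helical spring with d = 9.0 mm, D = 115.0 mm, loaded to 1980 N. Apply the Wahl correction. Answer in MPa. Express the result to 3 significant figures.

884 MPa

Spring index C = D/d = 115.0/9.0 = 12.7778
K_W = (4C−1)/(4C−4) + 0.615/C = 50.111/47.111 + 0.0481 = 1.1118
τ₀ = 8FD/(πd³) = 8·1980·115.0/(π·9.0³) = 1.8216e+06/2290.2 = 795.38 MPa
τ_max = K·τ₀ = 1.1118 × 795.38 = 884.31 MPa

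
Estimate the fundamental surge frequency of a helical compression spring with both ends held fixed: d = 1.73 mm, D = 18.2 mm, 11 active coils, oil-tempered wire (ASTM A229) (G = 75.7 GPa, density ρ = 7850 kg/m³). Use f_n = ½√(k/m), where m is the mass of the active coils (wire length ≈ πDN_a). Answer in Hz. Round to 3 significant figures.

166 Hz

k = Gd⁴/(8D³N_a) = (75.7×10³)(1.73⁴)/(8·18.2³·11) = 1.2782 N/mm = 1278.2 N/m
Wire length L = πDN_a = π·18.2·11 = 628.95 mm
m = ρ·(πd²/4)·L = 7850 × 2.3506×10⁻⁶ m² × 0.62895 m = 0.011606 kg
f_n = ½√(k/m) = 0.5·√(1278.2/0.011606) = 0.5·√(1.1013e+05) = 165.93 Hz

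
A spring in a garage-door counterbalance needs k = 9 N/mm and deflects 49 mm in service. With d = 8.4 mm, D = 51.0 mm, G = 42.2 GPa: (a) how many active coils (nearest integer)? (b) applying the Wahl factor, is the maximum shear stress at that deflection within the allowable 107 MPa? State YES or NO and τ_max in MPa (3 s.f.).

N_a = Gd⁴/(8D³k) = (42.2×10³)(8.4⁴)/(8·51.0³·9) = 22 → N_a = 22
Actual rate k = Gd⁴/(8D³·22) = 8.9993 N/mm
Working load F = kδ = 8.9993·49 = 440.96 N
C = 51.0/8.4 = 6.0714; K_W = (4C−1)/(4C−4)+0.615/C = 1.2492
τ_max = K_W·8FD/(πd³) = 1.2492·96.622 = 120.7 MPa
τ_max > 107 MPa → exceeds allowable

(a) 22 coils; (b) NO, τ_max = 121 MPa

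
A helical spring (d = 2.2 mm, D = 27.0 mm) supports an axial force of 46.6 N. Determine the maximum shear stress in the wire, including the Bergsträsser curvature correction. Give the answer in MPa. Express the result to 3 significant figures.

334 MPa

Spring index C = D/d = 27.0/2.2 = 12.2727
K_B = (4C+2)/(4C−3) = 51.091/46.091 = 1.1085
τ₀ = 8FD/(πd³) = 8·46.6·27.0/(π·2.2³) = 10065.6/33.452 = 300.9 MPa
τ_max = K·τ₀ = 1.1085 × 300.9 = 333.54 MPa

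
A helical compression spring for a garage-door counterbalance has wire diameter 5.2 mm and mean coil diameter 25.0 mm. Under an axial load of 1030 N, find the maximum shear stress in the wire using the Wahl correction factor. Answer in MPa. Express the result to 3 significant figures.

Spring index C = D/d = 25.0/5.2 = 4.8077
K_W = (4C−1)/(4C−4) + 0.615/C = 18.231/15.231 + 0.1279 = 1.3249
τ₀ = 8FD/(πd³) = 8·1030·25.0/(π·5.2³) = 206000/441.73 = 466.34 MPa
τ_max = K·τ₀ = 1.3249 × 466.34 = 617.86 MPa

618 MPa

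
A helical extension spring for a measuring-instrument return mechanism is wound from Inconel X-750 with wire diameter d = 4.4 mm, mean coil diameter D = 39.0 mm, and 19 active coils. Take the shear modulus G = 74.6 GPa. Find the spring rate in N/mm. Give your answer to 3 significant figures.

k = Gd⁴/(8D³N_a) = (74.6×10³ × 4.4⁴) / (8 × 39.0³ × 19)
  = 2.79608e+07 / 9.01649e+06 = 3.1011 N/mm

3.10 N/mm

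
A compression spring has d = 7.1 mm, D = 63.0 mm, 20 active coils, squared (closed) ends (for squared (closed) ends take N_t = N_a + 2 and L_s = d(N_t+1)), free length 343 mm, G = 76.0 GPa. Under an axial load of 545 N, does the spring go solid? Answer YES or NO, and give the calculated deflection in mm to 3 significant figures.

k = Gd⁴/(8D³N_a) = (76.0×10³)(7.1⁴)/(8·63.0³·20) = 4.8273 N/mm
N_t = 22; L_s = 7.1·23 = 163.3 mm; δ_solid = L₀ − L_s = 343 − 163.3 = 179.7 mm
δ = F/k = 545/4.8273 = 112.9 mm
δ < δ_solid → spring does not go solid

NO, δ = 113 mm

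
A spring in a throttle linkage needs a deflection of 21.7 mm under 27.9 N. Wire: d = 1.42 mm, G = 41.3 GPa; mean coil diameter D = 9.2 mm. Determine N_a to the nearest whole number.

21

Required rate k = F/δ = 27.9/21.7 = 1.2857 N/mm
N_a = Gd⁴/(8D³k) = (41.3×10³ × 1.42⁴)/(8 × 9.2³ × 1.2857)
    = 167920 / 8009.36 = 20.97 → 21 coils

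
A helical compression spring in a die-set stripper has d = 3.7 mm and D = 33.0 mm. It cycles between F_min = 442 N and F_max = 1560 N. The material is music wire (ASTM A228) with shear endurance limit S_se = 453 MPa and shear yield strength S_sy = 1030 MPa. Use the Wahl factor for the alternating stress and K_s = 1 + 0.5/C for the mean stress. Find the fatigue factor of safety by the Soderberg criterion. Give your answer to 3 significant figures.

C = D/d = 33.0/3.7 = 8.9189; K_W = (4C−1)/(4C−4)+0.615/C = 1.1637; K_s = 1+0.5/C = 1.0561
F_a = (F_max−F_min)/2 = 559 N; F_m = (F_max+F_min)/2 = 1001 N
τ_a = K_W·8F_aD/(πd³) = 1.1637 × 927.39 = 1079.2 MPa
τ_m = K_s·8F_mD/(πd³) = 1.0561 × 1660.7 = 1753.8 MPa
Soderberg: 1/n_f = τ_a/S_se + τ_m/S_sy = 1079.2/453 + 1753.8/1030 = 2.38227 + 1.70269 = 4.085
n_f = 1/4.085 = 0.2448

0.245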